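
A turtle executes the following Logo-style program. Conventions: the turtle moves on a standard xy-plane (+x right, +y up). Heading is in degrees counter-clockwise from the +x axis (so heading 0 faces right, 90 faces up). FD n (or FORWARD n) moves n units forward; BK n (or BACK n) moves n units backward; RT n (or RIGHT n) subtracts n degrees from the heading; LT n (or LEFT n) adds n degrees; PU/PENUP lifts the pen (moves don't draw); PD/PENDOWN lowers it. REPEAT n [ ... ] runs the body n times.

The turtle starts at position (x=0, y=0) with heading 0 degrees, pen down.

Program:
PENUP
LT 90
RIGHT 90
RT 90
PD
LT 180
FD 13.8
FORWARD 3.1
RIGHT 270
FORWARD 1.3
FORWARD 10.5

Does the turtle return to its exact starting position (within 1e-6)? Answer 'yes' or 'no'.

Executing turtle program step by step:
Start: pos=(0,0), heading=0, pen down
PU: pen up
LT 90: heading 0 -> 90
RT 90: heading 90 -> 0
RT 90: heading 0 -> 270
PD: pen down
LT 180: heading 270 -> 90
FD 13.8: (0,0) -> (0,13.8) [heading=90, draw]
FD 3.1: (0,13.8) -> (0,16.9) [heading=90, draw]
RT 270: heading 90 -> 180
FD 1.3: (0,16.9) -> (-1.3,16.9) [heading=180, draw]
FD 10.5: (-1.3,16.9) -> (-11.8,16.9) [heading=180, draw]
Final: pos=(-11.8,16.9), heading=180, 4 segment(s) drawn

Start position: (0, 0)
Final position: (-11.8, 16.9)
Distance = 20.612; >= 1e-6 -> NOT closed

Answer: no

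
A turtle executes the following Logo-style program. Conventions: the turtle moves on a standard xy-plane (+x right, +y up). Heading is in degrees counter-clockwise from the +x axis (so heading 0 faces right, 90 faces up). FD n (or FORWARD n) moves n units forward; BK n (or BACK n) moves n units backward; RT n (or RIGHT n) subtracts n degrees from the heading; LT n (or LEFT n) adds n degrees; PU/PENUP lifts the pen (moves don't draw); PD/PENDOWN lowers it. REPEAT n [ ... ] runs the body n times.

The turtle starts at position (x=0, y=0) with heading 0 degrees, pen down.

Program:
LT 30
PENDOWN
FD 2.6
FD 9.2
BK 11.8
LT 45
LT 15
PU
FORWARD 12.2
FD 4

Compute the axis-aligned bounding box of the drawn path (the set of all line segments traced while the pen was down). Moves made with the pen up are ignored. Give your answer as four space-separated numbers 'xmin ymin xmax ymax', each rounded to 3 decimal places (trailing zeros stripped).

Answer: 0 0 10.219 5.9

Derivation:
Executing turtle program step by step:
Start: pos=(0,0), heading=0, pen down
LT 30: heading 0 -> 30
PD: pen down
FD 2.6: (0,0) -> (2.252,1.3) [heading=30, draw]
FD 9.2: (2.252,1.3) -> (10.219,5.9) [heading=30, draw]
BK 11.8: (10.219,5.9) -> (0,0) [heading=30, draw]
LT 45: heading 30 -> 75
LT 15: heading 75 -> 90
PU: pen up
FD 12.2: (0,0) -> (0,12.2) [heading=90, move]
FD 4: (0,12.2) -> (0,16.2) [heading=90, move]
Final: pos=(0,16.2), heading=90, 3 segment(s) drawn

Segment endpoints: x in {0, 2.252, 10.219}, y in {0, 0, 1.3, 5.9}
xmin=0, ymin=0, xmax=10.219, ymax=5.9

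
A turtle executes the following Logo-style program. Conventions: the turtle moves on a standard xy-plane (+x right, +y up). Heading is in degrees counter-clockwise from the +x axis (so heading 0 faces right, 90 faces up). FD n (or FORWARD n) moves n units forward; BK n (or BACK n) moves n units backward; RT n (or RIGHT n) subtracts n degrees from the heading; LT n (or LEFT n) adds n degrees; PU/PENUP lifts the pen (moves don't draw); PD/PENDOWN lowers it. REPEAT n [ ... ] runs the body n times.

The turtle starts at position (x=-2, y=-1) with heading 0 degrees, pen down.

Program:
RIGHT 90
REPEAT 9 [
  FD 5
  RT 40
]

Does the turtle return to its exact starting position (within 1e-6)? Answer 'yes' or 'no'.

Answer: yes

Derivation:
Executing turtle program step by step:
Start: pos=(-2,-1), heading=0, pen down
RT 90: heading 0 -> 270
REPEAT 9 [
  -- iteration 1/9 --
  FD 5: (-2,-1) -> (-2,-6) [heading=270, draw]
  RT 40: heading 270 -> 230
  -- iteration 2/9 --
  FD 5: (-2,-6) -> (-5.214,-9.83) [heading=230, draw]
  RT 40: heading 230 -> 190
  -- iteration 3/9 --
  FD 5: (-5.214,-9.83) -> (-10.138,-10.698) [heading=190, draw]
  RT 40: heading 190 -> 150
  -- iteration 4/9 --
  FD 5: (-10.138,-10.698) -> (-14.468,-8.198) [heading=150, draw]
  RT 40: heading 150 -> 110
  -- iteration 5/9 --
  FD 5: (-14.468,-8.198) -> (-16.178,-3.5) [heading=110, draw]
  RT 40: heading 110 -> 70
  -- iteration 6/9 --
  FD 5: (-16.178,-3.5) -> (-14.468,1.198) [heading=70, draw]
  RT 40: heading 70 -> 30
  -- iteration 7/9 --
  FD 5: (-14.468,1.198) -> (-10.138,3.698) [heading=30, draw]
  RT 40: heading 30 -> 350
  -- iteration 8/9 --
  FD 5: (-10.138,3.698) -> (-5.214,2.83) [heading=350, draw]
  RT 40: heading 350 -> 310
  -- iteration 9/9 --
  FD 5: (-5.214,2.83) -> (-2,-1) [heading=310, draw]
  RT 40: heading 310 -> 270
]
Final: pos=(-2,-1), heading=270, 9 segment(s) drawn

Start position: (-2, -1)
Final position: (-2, -1)
Distance = 0; < 1e-6 -> CLOSED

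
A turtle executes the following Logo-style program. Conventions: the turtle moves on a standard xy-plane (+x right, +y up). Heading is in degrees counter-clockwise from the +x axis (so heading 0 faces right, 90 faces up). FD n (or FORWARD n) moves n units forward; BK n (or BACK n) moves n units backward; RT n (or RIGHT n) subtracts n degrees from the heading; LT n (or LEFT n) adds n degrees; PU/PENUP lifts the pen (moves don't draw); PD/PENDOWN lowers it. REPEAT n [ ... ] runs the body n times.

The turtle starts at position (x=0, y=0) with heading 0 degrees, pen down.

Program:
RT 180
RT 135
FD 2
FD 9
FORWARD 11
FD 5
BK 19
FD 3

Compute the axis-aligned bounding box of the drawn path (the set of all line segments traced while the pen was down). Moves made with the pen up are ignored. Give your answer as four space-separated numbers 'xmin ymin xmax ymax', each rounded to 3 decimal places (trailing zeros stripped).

Answer: 0 0 19.092 19.092

Derivation:
Executing turtle program step by step:
Start: pos=(0,0), heading=0, pen down
RT 180: heading 0 -> 180
RT 135: heading 180 -> 45
FD 2: (0,0) -> (1.414,1.414) [heading=45, draw]
FD 9: (1.414,1.414) -> (7.778,7.778) [heading=45, draw]
FD 11: (7.778,7.778) -> (15.556,15.556) [heading=45, draw]
FD 5: (15.556,15.556) -> (19.092,19.092) [heading=45, draw]
BK 19: (19.092,19.092) -> (5.657,5.657) [heading=45, draw]
FD 3: (5.657,5.657) -> (7.778,7.778) [heading=45, draw]
Final: pos=(7.778,7.778), heading=45, 6 segment(s) drawn

Segment endpoints: x in {0, 1.414, 5.657, 7.778, 7.778, 15.556, 19.092}, y in {0, 1.414, 5.657, 7.778, 7.778, 15.556, 19.092}
xmin=0, ymin=0, xmax=19.092, ymax=19.092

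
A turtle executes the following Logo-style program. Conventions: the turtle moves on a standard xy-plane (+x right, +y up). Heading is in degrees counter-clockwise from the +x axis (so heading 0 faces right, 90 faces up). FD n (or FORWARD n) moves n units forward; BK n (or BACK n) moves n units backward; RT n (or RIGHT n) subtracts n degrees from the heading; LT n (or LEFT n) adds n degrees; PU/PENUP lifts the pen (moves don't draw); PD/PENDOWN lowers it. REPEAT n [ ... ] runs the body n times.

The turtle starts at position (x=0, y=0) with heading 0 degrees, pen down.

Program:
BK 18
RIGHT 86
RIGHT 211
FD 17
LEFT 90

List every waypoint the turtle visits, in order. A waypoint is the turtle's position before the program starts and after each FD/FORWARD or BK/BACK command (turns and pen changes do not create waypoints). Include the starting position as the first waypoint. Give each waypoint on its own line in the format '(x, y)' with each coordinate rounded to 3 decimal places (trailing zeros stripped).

Answer: (0, 0)
(-18, 0)
(-10.282, 15.147)

Derivation:
Executing turtle program step by step:
Start: pos=(0,0), heading=0, pen down
BK 18: (0,0) -> (-18,0) [heading=0, draw]
RT 86: heading 0 -> 274
RT 211: heading 274 -> 63
FD 17: (-18,0) -> (-10.282,15.147) [heading=63, draw]
LT 90: heading 63 -> 153
Final: pos=(-10.282,15.147), heading=153, 2 segment(s) drawn
Waypoints (3 total):
(0, 0)
(-18, 0)
(-10.282, 15.147)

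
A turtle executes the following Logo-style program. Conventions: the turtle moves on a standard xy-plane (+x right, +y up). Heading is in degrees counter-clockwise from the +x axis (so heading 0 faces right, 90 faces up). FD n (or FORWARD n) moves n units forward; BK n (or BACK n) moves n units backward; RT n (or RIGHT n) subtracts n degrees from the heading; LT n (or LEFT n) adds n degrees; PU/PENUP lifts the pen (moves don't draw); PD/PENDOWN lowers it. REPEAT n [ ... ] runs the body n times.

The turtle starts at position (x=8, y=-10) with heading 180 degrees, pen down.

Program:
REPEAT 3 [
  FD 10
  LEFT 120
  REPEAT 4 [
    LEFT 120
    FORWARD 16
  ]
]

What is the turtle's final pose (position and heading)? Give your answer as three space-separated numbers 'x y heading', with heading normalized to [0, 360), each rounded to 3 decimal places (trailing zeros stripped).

Executing turtle program step by step:
Start: pos=(8,-10), heading=180, pen down
REPEAT 3 [
  -- iteration 1/3 --
  FD 10: (8,-10) -> (-2,-10) [heading=180, draw]
  LT 120: heading 180 -> 300
  REPEAT 4 [
    -- iteration 1/4 --
    LT 120: heading 300 -> 60
    FD 16: (-2,-10) -> (6,3.856) [heading=60, draw]
    -- iteration 2/4 --
    LT 120: heading 60 -> 180
    FD 16: (6,3.856) -> (-10,3.856) [heading=180, draw]
    -- iteration 3/4 --
    LT 120: heading 180 -> 300
    FD 16: (-10,3.856) -> (-2,-10) [heading=300, draw]
    -- iteration 4/4 --
    LT 120: heading 300 -> 60
    FD 16: (-2,-10) -> (6,3.856) [heading=60, draw]
  ]
  -- iteration 2/3 --
  FD 10: (6,3.856) -> (11,12.517) [heading=60, draw]
  LT 120: heading 60 -> 180
  REPEAT 4 [
    -- iteration 1/4 --
    LT 120: heading 180 -> 300
    FD 16: (11,12.517) -> (19,-1.34) [heading=300, draw]
    -- iteration 2/4 --
    LT 120: heading 300 -> 60
    FD 16: (19,-1.34) -> (27,12.517) [heading=60, draw]
    -- iteration 3/4 --
    LT 120: heading 60 -> 180
    FD 16: (27,12.517) -> (11,12.517) [heading=180, draw]
    -- iteration 4/4 --
    LT 120: heading 180 -> 300
    FD 16: (11,12.517) -> (19,-1.34) [heading=300, draw]
  ]
  -- iteration 3/3 --
  FD 10: (19,-1.34) -> (24,-10) [heading=300, draw]
  LT 120: heading 300 -> 60
  REPEAT 4 [
    -- iteration 1/4 --
    LT 120: heading 60 -> 180
    FD 16: (24,-10) -> (8,-10) [heading=180, draw]
    -- iteration 2/4 --
    LT 120: heading 180 -> 300
    FD 16: (8,-10) -> (16,-23.856) [heading=300, draw]
    -- iteration 3/4 --
    LT 120: heading 300 -> 60
    FD 16: (16,-23.856) -> (24,-10) [heading=60, draw]
    -- iteration 4/4 --
    LT 120: heading 60 -> 180
    FD 16: (24,-10) -> (8,-10) [heading=180, draw]
  ]
]
Final: pos=(8,-10), heading=180, 15 segment(s) drawn

Answer: 8 -10 180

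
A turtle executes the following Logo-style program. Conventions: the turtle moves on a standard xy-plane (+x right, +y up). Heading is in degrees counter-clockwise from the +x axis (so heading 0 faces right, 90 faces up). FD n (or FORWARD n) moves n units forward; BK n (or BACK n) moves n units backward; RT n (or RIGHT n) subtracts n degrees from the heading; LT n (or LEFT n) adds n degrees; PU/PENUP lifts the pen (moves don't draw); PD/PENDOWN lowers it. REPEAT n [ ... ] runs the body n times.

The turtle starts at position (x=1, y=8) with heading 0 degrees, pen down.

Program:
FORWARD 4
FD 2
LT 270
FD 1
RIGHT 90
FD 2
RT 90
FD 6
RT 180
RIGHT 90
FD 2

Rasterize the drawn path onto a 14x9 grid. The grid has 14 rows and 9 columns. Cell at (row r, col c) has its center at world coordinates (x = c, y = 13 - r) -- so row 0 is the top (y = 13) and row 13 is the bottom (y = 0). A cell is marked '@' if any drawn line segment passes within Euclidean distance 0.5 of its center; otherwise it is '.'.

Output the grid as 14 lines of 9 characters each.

Answer: ...@@@...
.....@...
.....@...
.....@...
.....@...
.@@@@@@@.
.....@@@.
.........
.........
.........
.........
.........
.........
.........

Derivation:
Segment 0: (1,8) -> (5,8)
Segment 1: (5,8) -> (7,8)
Segment 2: (7,8) -> (7,7)
Segment 3: (7,7) -> (5,7)
Segment 4: (5,7) -> (5,13)
Segment 5: (5,13) -> (3,13)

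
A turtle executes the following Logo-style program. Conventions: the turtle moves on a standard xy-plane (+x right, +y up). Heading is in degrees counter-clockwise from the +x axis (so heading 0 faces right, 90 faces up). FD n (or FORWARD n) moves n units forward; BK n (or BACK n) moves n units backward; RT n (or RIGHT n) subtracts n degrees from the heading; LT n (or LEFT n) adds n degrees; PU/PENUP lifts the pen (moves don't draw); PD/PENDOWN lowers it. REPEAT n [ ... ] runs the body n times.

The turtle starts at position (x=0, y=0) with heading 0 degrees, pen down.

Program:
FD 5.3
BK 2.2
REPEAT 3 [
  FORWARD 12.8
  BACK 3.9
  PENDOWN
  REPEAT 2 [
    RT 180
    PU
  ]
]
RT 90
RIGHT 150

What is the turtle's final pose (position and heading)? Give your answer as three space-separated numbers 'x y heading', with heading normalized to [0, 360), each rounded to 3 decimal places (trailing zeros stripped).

Answer: 29.8 0 120

Derivation:
Executing turtle program step by step:
Start: pos=(0,0), heading=0, pen down
FD 5.3: (0,0) -> (5.3,0) [heading=0, draw]
BK 2.2: (5.3,0) -> (3.1,0) [heading=0, draw]
REPEAT 3 [
  -- iteration 1/3 --
  FD 12.8: (3.1,0) -> (15.9,0) [heading=0, draw]
  BK 3.9: (15.9,0) -> (12,0) [heading=0, draw]
  PD: pen down
  REPEAT 2 [
    -- iteration 1/2 --
    RT 180: heading 0 -> 180
    PU: pen up
    -- iteration 2/2 --
    RT 180: heading 180 -> 0
    PU: pen up
  ]
  -- iteration 2/3 --
  FD 12.8: (12,0) -> (24.8,0) [heading=0, move]
  BK 3.9: (24.8,0) -> (20.9,0) [heading=0, move]
  PD: pen down
  REPEAT 2 [
    -- iteration 1/2 --
    RT 180: heading 0 -> 180
    PU: pen up
    -- iteration 2/2 --
    RT 180: heading 180 -> 0
    PU: pen up
  ]
  -- iteration 3/3 --
  FD 12.8: (20.9,0) -> (33.7,0) [heading=0, move]
  BK 3.9: (33.7,0) -> (29.8,0) [heading=0, move]
  PD: pen down
  REPEAT 2 [
    -- iteration 1/2 --
    RT 180: heading 0 -> 180
    PU: pen up
    -- iteration 2/2 --
    RT 180: heading 180 -> 0
    PU: pen up
  ]
]
RT 90: heading 0 -> 270
RT 150: heading 270 -> 120
Final: pos=(29.8,0), heading=120, 4 segment(s) drawn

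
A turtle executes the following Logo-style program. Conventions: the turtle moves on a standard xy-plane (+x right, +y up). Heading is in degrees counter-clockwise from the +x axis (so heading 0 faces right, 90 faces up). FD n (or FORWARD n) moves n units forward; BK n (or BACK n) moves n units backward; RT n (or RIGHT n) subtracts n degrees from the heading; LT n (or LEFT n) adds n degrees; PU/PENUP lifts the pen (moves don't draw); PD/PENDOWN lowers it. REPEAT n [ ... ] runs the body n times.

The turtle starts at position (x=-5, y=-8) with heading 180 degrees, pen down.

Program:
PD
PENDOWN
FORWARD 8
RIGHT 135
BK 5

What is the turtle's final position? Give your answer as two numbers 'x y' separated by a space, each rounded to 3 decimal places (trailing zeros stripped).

Answer: -16.536 -11.536

Derivation:
Executing turtle program step by step:
Start: pos=(-5,-8), heading=180, pen down
PD: pen down
PD: pen down
FD 8: (-5,-8) -> (-13,-8) [heading=180, draw]
RT 135: heading 180 -> 45
BK 5: (-13,-8) -> (-16.536,-11.536) [heading=45, draw]
Final: pos=(-16.536,-11.536), heading=45, 2 segment(s) drawn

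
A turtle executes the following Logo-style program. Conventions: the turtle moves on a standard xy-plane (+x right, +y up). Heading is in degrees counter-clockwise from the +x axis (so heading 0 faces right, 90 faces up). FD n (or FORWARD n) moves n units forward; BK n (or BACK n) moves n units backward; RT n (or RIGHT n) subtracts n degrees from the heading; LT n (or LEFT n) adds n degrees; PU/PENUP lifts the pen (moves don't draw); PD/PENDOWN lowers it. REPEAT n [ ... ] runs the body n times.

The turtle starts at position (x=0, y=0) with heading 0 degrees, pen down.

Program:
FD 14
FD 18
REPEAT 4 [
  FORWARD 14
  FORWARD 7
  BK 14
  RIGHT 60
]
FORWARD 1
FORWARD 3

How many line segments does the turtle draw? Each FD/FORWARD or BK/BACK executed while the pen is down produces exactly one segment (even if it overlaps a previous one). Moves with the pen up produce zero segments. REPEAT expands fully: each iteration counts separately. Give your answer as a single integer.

Executing turtle program step by step:
Start: pos=(0,0), heading=0, pen down
FD 14: (0,0) -> (14,0) [heading=0, draw]
FD 18: (14,0) -> (32,0) [heading=0, draw]
REPEAT 4 [
  -- iteration 1/4 --
  FD 14: (32,0) -> (46,0) [heading=0, draw]
  FD 7: (46,0) -> (53,0) [heading=0, draw]
  BK 14: (53,0) -> (39,0) [heading=0, draw]
  RT 60: heading 0 -> 300
  -- iteration 2/4 --
  FD 14: (39,0) -> (46,-12.124) [heading=300, draw]
  FD 7: (46,-12.124) -> (49.5,-18.187) [heading=300, draw]
  BK 14: (49.5,-18.187) -> (42.5,-6.062) [heading=300, draw]
  RT 60: heading 300 -> 240
  -- iteration 3/4 --
  FD 14: (42.5,-6.062) -> (35.5,-18.187) [heading=240, draw]
  FD 7: (35.5,-18.187) -> (32,-24.249) [heading=240, draw]
  BK 14: (32,-24.249) -> (39,-12.124) [heading=240, draw]
  RT 60: heading 240 -> 180
  -- iteration 4/4 --
  FD 14: (39,-12.124) -> (25,-12.124) [heading=180, draw]
  FD 7: (25,-12.124) -> (18,-12.124) [heading=180, draw]
  BK 14: (18,-12.124) -> (32,-12.124) [heading=180, draw]
  RT 60: heading 180 -> 120
]
FD 1: (32,-12.124) -> (31.5,-11.258) [heading=120, draw]
FD 3: (31.5,-11.258) -> (30,-8.66) [heading=120, draw]
Final: pos=(30,-8.66), heading=120, 16 segment(s) drawn
Segments drawn: 16

Answer: 16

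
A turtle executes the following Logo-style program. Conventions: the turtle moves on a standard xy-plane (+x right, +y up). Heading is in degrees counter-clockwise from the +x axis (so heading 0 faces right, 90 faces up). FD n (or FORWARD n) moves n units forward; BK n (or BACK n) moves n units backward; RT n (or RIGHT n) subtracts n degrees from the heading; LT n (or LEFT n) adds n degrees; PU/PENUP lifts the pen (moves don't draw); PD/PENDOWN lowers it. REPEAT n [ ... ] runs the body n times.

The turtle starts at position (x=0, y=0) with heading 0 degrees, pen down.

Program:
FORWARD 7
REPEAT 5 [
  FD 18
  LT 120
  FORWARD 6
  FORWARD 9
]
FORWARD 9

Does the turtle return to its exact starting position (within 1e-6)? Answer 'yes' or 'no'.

Executing turtle program step by step:
Start: pos=(0,0), heading=0, pen down
FD 7: (0,0) -> (7,0) [heading=0, draw]
REPEAT 5 [
  -- iteration 1/5 --
  FD 18: (7,0) -> (25,0) [heading=0, draw]
  LT 120: heading 0 -> 120
  FD 6: (25,0) -> (22,5.196) [heading=120, draw]
  FD 9: (22,5.196) -> (17.5,12.99) [heading=120, draw]
  -- iteration 2/5 --
  FD 18: (17.5,12.99) -> (8.5,28.579) [heading=120, draw]
  LT 120: heading 120 -> 240
  FD 6: (8.5,28.579) -> (5.5,23.383) [heading=240, draw]
  FD 9: (5.5,23.383) -> (1,15.588) [heading=240, draw]
  -- iteration 3/5 --
  FD 18: (1,15.588) -> (-8,0) [heading=240, draw]
  LT 120: heading 240 -> 0
  FD 6: (-8,0) -> (-2,0) [heading=0, draw]
  FD 9: (-2,0) -> (7,0) [heading=0, draw]
  -- iteration 4/5 --
  FD 18: (7,0) -> (25,0) [heading=0, draw]
  LT 120: heading 0 -> 120
  FD 6: (25,0) -> (22,5.196) [heading=120, draw]
  FD 9: (22,5.196) -> (17.5,12.99) [heading=120, draw]
  -- iteration 5/5 --
  FD 18: (17.5,12.99) -> (8.5,28.579) [heading=120, draw]
  LT 120: heading 120 -> 240
  FD 6: (8.5,28.579) -> (5.5,23.383) [heading=240, draw]
  FD 9: (5.5,23.383) -> (1,15.588) [heading=240, draw]
]
FD 9: (1,15.588) -> (-3.5,7.794) [heading=240, draw]
Final: pos=(-3.5,7.794), heading=240, 17 segment(s) drawn

Start position: (0, 0)
Final position: (-3.5, 7.794)
Distance = 8.544; >= 1e-6 -> NOT closed

Answer: no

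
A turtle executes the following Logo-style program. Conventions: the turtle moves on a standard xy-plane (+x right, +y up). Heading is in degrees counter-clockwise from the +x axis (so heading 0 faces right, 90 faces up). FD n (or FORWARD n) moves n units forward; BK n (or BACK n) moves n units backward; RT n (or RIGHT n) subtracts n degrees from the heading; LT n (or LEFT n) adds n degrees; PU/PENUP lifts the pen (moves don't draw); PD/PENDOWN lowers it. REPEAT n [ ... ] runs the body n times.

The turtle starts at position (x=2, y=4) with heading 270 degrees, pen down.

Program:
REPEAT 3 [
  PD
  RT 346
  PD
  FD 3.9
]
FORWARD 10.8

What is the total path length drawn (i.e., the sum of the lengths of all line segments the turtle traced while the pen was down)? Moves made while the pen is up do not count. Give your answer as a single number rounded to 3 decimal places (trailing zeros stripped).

Executing turtle program step by step:
Start: pos=(2,4), heading=270, pen down
REPEAT 3 [
  -- iteration 1/3 --
  PD: pen down
  RT 346: heading 270 -> 284
  PD: pen down
  FD 3.9: (2,4) -> (2.943,0.216) [heading=284, draw]
  -- iteration 2/3 --
  PD: pen down
  RT 346: heading 284 -> 298
  PD: pen down
  FD 3.9: (2.943,0.216) -> (4.774,-3.228) [heading=298, draw]
  -- iteration 3/3 --
  PD: pen down
  RT 346: heading 298 -> 312
  PD: pen down
  FD 3.9: (4.774,-3.228) -> (7.384,-6.126) [heading=312, draw]
]
FD 10.8: (7.384,-6.126) -> (14.611,-14.152) [heading=312, draw]
Final: pos=(14.611,-14.152), heading=312, 4 segment(s) drawn

Segment lengths:
  seg 1: (2,4) -> (2.943,0.216), length = 3.9
  seg 2: (2.943,0.216) -> (4.774,-3.228), length = 3.9
  seg 3: (4.774,-3.228) -> (7.384,-6.126), length = 3.9
  seg 4: (7.384,-6.126) -> (14.611,-14.152), length = 10.8
Total = 22.5

Answer: 22.5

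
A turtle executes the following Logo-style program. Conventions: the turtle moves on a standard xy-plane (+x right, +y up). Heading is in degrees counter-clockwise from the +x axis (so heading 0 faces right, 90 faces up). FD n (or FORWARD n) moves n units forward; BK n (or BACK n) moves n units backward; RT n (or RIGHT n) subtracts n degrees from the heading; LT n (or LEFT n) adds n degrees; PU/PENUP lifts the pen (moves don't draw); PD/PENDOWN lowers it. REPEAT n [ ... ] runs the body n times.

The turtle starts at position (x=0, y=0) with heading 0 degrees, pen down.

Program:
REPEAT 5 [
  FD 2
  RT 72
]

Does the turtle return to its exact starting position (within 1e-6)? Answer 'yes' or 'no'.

Answer: yes

Derivation:
Executing turtle program step by step:
Start: pos=(0,0), heading=0, pen down
REPEAT 5 [
  -- iteration 1/5 --
  FD 2: (0,0) -> (2,0) [heading=0, draw]
  RT 72: heading 0 -> 288
  -- iteration 2/5 --
  FD 2: (2,0) -> (2.618,-1.902) [heading=288, draw]
  RT 72: heading 288 -> 216
  -- iteration 3/5 --
  FD 2: (2.618,-1.902) -> (1,-3.078) [heading=216, draw]
  RT 72: heading 216 -> 144
  -- iteration 4/5 --
  FD 2: (1,-3.078) -> (-0.618,-1.902) [heading=144, draw]
  RT 72: heading 144 -> 72
  -- iteration 5/5 --
  FD 2: (-0.618,-1.902) -> (0,0) [heading=72, draw]
  RT 72: heading 72 -> 0
]
Final: pos=(0,0), heading=0, 5 segment(s) drawn

Start position: (0, 0)
Final position: (0, 0)
Distance = 0; < 1e-6 -> CLOSED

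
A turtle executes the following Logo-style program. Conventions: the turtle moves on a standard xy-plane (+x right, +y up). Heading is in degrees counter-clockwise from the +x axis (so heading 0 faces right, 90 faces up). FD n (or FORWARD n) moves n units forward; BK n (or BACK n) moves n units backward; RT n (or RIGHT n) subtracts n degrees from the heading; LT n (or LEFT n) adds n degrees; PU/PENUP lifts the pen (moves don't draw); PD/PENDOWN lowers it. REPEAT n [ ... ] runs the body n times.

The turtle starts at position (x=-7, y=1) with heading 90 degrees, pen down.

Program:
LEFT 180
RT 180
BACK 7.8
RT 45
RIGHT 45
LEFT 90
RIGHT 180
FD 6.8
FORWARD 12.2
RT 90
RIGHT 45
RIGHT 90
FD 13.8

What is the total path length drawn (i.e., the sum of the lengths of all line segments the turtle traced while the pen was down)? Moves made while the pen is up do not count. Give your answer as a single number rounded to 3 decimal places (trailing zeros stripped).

Answer: 40.6

Derivation:
Executing turtle program step by step:
Start: pos=(-7,1), heading=90, pen down
LT 180: heading 90 -> 270
RT 180: heading 270 -> 90
BK 7.8: (-7,1) -> (-7,-6.8) [heading=90, draw]
RT 45: heading 90 -> 45
RT 45: heading 45 -> 0
LT 90: heading 0 -> 90
RT 180: heading 90 -> 270
FD 6.8: (-7,-6.8) -> (-7,-13.6) [heading=270, draw]
FD 12.2: (-7,-13.6) -> (-7,-25.8) [heading=270, draw]
RT 90: heading 270 -> 180
RT 45: heading 180 -> 135
RT 90: heading 135 -> 45
FD 13.8: (-7,-25.8) -> (2.758,-16.042) [heading=45, draw]
Final: pos=(2.758,-16.042), heading=45, 4 segment(s) drawn

Segment lengths:
  seg 1: (-7,1) -> (-7,-6.8), length = 7.8
  seg 2: (-7,-6.8) -> (-7,-13.6), length = 6.8
  seg 3: (-7,-13.6) -> (-7,-25.8), length = 12.2
  seg 4: (-7,-25.8) -> (2.758,-16.042), length = 13.8
Total = 40.6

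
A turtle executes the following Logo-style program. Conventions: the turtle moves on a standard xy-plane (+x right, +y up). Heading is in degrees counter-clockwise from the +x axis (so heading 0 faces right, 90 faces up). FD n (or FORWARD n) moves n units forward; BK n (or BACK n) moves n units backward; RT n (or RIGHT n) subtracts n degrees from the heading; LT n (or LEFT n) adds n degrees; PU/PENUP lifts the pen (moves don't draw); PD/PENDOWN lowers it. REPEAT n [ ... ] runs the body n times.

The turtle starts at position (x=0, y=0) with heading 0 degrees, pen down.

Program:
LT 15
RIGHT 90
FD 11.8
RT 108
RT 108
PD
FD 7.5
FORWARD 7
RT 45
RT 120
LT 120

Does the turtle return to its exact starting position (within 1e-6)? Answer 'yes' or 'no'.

Answer: no

Derivation:
Executing turtle program step by step:
Start: pos=(0,0), heading=0, pen down
LT 15: heading 0 -> 15
RT 90: heading 15 -> 285
FD 11.8: (0,0) -> (3.054,-11.398) [heading=285, draw]
RT 108: heading 285 -> 177
RT 108: heading 177 -> 69
PD: pen down
FD 7.5: (3.054,-11.398) -> (5.742,-4.396) [heading=69, draw]
FD 7: (5.742,-4.396) -> (8.25,2.139) [heading=69, draw]
RT 45: heading 69 -> 24
RT 120: heading 24 -> 264
LT 120: heading 264 -> 24
Final: pos=(8.25,2.139), heading=24, 3 segment(s) drawn

Start position: (0, 0)
Final position: (8.25, 2.139)
Distance = 8.523; >= 1e-6 -> NOT closed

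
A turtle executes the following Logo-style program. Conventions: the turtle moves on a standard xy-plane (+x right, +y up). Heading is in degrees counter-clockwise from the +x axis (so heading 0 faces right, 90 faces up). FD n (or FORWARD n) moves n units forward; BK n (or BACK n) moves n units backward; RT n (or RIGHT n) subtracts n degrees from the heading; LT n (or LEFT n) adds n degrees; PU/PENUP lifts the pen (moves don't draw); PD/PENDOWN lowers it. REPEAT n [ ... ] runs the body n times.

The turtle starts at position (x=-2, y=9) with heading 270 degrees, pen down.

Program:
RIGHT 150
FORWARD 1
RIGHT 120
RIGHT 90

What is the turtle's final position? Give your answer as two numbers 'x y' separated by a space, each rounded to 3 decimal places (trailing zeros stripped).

Executing turtle program step by step:
Start: pos=(-2,9), heading=270, pen down
RT 150: heading 270 -> 120
FD 1: (-2,9) -> (-2.5,9.866) [heading=120, draw]
RT 120: heading 120 -> 0
RT 90: heading 0 -> 270
Final: pos=(-2.5,9.866), heading=270, 1 segment(s) drawn

Answer: -2.5 9.866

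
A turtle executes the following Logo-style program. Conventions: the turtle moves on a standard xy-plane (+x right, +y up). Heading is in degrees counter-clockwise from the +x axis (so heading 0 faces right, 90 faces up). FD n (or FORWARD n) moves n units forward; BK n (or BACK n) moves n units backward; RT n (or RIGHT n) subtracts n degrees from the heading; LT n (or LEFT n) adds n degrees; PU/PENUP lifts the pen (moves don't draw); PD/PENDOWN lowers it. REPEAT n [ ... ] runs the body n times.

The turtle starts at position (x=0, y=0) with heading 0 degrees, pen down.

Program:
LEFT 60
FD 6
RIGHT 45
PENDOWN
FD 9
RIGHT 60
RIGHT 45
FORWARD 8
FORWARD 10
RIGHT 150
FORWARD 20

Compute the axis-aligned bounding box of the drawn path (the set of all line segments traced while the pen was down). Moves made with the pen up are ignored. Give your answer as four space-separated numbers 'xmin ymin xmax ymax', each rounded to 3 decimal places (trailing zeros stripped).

Answer: 0 -10.474 11.693 7.526

Derivation:
Executing turtle program step by step:
Start: pos=(0,0), heading=0, pen down
LT 60: heading 0 -> 60
FD 6: (0,0) -> (3,5.196) [heading=60, draw]
RT 45: heading 60 -> 15
PD: pen down
FD 9: (3,5.196) -> (11.693,7.526) [heading=15, draw]
RT 60: heading 15 -> 315
RT 45: heading 315 -> 270
FD 8: (11.693,7.526) -> (11.693,-0.474) [heading=270, draw]
FD 10: (11.693,-0.474) -> (11.693,-10.474) [heading=270, draw]
RT 150: heading 270 -> 120
FD 20: (11.693,-10.474) -> (1.693,6.846) [heading=120, draw]
Final: pos=(1.693,6.846), heading=120, 5 segment(s) drawn

Segment endpoints: x in {0, 1.693, 3, 11.693}, y in {-10.474, -0.474, 0, 5.196, 6.846, 7.526}
xmin=0, ymin=-10.474, xmax=11.693, ymax=7.526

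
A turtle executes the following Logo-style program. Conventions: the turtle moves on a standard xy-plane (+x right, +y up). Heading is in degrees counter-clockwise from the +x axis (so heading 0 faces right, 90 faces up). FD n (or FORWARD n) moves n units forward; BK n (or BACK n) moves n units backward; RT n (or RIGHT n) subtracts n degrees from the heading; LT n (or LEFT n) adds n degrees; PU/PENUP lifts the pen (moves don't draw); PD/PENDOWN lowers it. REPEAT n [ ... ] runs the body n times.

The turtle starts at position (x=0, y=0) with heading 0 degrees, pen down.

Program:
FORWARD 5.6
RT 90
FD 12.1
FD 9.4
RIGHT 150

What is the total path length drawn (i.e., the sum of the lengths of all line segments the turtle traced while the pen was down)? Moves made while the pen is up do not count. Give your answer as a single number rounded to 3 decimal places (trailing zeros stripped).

Executing turtle program step by step:
Start: pos=(0,0), heading=0, pen down
FD 5.6: (0,0) -> (5.6,0) [heading=0, draw]
RT 90: heading 0 -> 270
FD 12.1: (5.6,0) -> (5.6,-12.1) [heading=270, draw]
FD 9.4: (5.6,-12.1) -> (5.6,-21.5) [heading=270, draw]
RT 150: heading 270 -> 120
Final: pos=(5.6,-21.5), heading=120, 3 segment(s) drawn

Segment lengths:
  seg 1: (0,0) -> (5.6,0), length = 5.6
  seg 2: (5.6,0) -> (5.6,-12.1), length = 12.1
  seg 3: (5.6,-12.1) -> (5.6,-21.5), length = 9.4
Total = 27.1

Answer: 27.1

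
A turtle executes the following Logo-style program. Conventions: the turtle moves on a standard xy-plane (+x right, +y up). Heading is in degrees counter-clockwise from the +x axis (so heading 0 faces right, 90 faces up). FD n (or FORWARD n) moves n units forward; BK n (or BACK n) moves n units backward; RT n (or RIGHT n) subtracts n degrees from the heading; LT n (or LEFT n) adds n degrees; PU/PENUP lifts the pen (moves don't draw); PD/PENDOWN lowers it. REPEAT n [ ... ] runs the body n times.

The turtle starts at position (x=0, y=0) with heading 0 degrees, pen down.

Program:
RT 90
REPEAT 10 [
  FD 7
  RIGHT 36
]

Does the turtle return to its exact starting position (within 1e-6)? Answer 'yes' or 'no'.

Answer: yes

Derivation:
Executing turtle program step by step:
Start: pos=(0,0), heading=0, pen down
RT 90: heading 0 -> 270
REPEAT 10 [
  -- iteration 1/10 --
  FD 7: (0,0) -> (0,-7) [heading=270, draw]
  RT 36: heading 270 -> 234
  -- iteration 2/10 --
  FD 7: (0,-7) -> (-4.114,-12.663) [heading=234, draw]
  RT 36: heading 234 -> 198
  -- iteration 3/10 --
  FD 7: (-4.114,-12.663) -> (-10.772,-14.826) [heading=198, draw]
  RT 36: heading 198 -> 162
  -- iteration 4/10 --
  FD 7: (-10.772,-14.826) -> (-17.429,-12.663) [heading=162, draw]
  RT 36: heading 162 -> 126
  -- iteration 5/10 --
  FD 7: (-17.429,-12.663) -> (-21.544,-7) [heading=126, draw]
  RT 36: heading 126 -> 90
  -- iteration 6/10 --
  FD 7: (-21.544,-7) -> (-21.544,0) [heading=90, draw]
  RT 36: heading 90 -> 54
  -- iteration 7/10 --
  FD 7: (-21.544,0) -> (-17.429,5.663) [heading=54, draw]
  RT 36: heading 54 -> 18
  -- iteration 8/10 --
  FD 7: (-17.429,5.663) -> (-10.772,7.826) [heading=18, draw]
  RT 36: heading 18 -> 342
  -- iteration 9/10 --
  FD 7: (-10.772,7.826) -> (-4.114,5.663) [heading=342, draw]
  RT 36: heading 342 -> 306
  -- iteration 10/10 --
  FD 7: (-4.114,5.663) -> (0,0) [heading=306, draw]
  RT 36: heading 306 -> 270
]
Final: pos=(0,0), heading=270, 10 segment(s) drawn

Start position: (0, 0)
Final position: (0, 0)
Distance = 0; < 1e-6 -> CLOSED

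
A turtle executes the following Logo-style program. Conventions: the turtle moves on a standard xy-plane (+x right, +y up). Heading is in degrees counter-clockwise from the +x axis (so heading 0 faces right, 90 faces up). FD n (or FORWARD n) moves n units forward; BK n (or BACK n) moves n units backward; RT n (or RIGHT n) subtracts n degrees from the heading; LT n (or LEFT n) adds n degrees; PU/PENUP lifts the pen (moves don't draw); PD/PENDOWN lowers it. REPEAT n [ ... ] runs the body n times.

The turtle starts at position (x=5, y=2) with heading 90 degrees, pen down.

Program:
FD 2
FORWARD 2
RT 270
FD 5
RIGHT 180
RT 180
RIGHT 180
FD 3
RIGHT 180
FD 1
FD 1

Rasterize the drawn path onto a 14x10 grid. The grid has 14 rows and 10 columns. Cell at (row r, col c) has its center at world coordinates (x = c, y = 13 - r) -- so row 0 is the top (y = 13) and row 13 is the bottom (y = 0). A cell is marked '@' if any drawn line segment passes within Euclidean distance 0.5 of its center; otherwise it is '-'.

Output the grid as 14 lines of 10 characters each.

Segment 0: (5,2) -> (5,4)
Segment 1: (5,4) -> (5,6)
Segment 2: (5,6) -> (0,6)
Segment 3: (0,6) -> (3,6)
Segment 4: (3,6) -> (2,6)
Segment 5: (2,6) -> (1,6)

Answer: ----------
----------
----------
----------
----------
----------
----------
@@@@@@----
-----@----
-----@----
-----@----
-----@----
----------
----------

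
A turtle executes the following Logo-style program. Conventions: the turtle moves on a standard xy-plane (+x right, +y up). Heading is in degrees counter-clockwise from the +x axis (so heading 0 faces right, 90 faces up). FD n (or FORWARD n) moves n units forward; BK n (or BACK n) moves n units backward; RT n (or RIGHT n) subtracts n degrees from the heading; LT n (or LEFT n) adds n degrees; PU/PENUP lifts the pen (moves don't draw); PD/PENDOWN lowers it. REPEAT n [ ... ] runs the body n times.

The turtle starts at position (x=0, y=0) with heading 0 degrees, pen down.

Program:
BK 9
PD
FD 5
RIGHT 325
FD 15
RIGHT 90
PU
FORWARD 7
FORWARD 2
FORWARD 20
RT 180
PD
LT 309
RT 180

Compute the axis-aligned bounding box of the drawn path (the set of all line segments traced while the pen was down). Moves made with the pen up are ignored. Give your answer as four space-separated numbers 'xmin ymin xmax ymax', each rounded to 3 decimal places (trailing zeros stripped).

Executing turtle program step by step:
Start: pos=(0,0), heading=0, pen down
BK 9: (0,0) -> (-9,0) [heading=0, draw]
PD: pen down
FD 5: (-9,0) -> (-4,0) [heading=0, draw]
RT 325: heading 0 -> 35
FD 15: (-4,0) -> (8.287,8.604) [heading=35, draw]
RT 90: heading 35 -> 305
PU: pen up
FD 7: (8.287,8.604) -> (12.302,2.87) [heading=305, move]
FD 2: (12.302,2.87) -> (13.449,1.231) [heading=305, move]
FD 20: (13.449,1.231) -> (24.921,-15.152) [heading=305, move]
RT 180: heading 305 -> 125
PD: pen down
LT 309: heading 125 -> 74
RT 180: heading 74 -> 254
Final: pos=(24.921,-15.152), heading=254, 3 segment(s) drawn

Segment endpoints: x in {-9, -4, 0, 8.287}, y in {0, 8.604}
xmin=-9, ymin=0, xmax=8.287, ymax=8.604

Answer: -9 0 8.287 8.604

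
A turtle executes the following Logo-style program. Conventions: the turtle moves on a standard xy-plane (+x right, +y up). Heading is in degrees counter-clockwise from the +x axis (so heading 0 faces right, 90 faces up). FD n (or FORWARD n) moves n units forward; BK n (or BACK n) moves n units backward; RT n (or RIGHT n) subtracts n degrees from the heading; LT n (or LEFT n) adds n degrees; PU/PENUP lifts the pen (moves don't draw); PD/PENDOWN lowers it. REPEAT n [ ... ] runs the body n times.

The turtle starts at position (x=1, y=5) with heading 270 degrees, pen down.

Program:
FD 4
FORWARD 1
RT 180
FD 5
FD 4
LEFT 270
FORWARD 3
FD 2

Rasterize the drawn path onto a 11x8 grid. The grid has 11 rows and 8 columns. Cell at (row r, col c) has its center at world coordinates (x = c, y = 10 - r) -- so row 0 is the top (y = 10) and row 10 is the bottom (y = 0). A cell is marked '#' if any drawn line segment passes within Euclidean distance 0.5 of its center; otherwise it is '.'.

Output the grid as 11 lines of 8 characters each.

Segment 0: (1,5) -> (1,1)
Segment 1: (1,1) -> (1,0)
Segment 2: (1,0) -> (1,5)
Segment 3: (1,5) -> (1,9)
Segment 4: (1,9) -> (4,9)
Segment 5: (4,9) -> (6,9)

Answer: ........
.######.
.#......
.#......
.#......
.#......
.#......
.#......
.#......
.#......
.#......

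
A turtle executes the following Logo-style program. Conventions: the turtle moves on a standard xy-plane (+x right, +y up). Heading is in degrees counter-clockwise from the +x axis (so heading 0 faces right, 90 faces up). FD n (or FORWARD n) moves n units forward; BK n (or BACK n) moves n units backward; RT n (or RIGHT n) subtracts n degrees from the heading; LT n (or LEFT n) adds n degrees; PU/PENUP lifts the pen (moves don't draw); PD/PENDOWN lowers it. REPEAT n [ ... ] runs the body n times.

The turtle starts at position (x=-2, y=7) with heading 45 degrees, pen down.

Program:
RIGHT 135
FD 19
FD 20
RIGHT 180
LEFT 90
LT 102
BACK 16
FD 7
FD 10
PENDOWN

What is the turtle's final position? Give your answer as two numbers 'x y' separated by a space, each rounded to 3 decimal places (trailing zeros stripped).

Answer: -1.792 -32.978

Derivation:
Executing turtle program step by step:
Start: pos=(-2,7), heading=45, pen down
RT 135: heading 45 -> 270
FD 19: (-2,7) -> (-2,-12) [heading=270, draw]
FD 20: (-2,-12) -> (-2,-32) [heading=270, draw]
RT 180: heading 270 -> 90
LT 90: heading 90 -> 180
LT 102: heading 180 -> 282
BK 16: (-2,-32) -> (-5.327,-16.35) [heading=282, draw]
FD 7: (-5.327,-16.35) -> (-3.871,-23.197) [heading=282, draw]
FD 10: (-3.871,-23.197) -> (-1.792,-32.978) [heading=282, draw]
PD: pen down
Final: pos=(-1.792,-32.978), heading=282, 5 segment(s) drawn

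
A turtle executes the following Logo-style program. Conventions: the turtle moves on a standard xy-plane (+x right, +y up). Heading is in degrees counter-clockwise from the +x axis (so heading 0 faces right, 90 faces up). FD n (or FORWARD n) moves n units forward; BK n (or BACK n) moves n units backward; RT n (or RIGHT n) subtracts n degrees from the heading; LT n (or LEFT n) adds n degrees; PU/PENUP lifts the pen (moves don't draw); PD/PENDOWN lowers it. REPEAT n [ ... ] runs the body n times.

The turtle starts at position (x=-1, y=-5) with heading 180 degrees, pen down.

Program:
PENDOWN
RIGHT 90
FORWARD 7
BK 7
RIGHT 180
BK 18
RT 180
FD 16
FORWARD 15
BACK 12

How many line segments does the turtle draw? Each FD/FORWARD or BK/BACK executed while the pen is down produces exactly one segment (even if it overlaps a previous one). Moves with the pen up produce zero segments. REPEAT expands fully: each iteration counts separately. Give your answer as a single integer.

Executing turtle program step by step:
Start: pos=(-1,-5), heading=180, pen down
PD: pen down
RT 90: heading 180 -> 90
FD 7: (-1,-5) -> (-1,2) [heading=90, draw]
BK 7: (-1,2) -> (-1,-5) [heading=90, draw]
RT 180: heading 90 -> 270
BK 18: (-1,-5) -> (-1,13) [heading=270, draw]
RT 180: heading 270 -> 90
FD 16: (-1,13) -> (-1,29) [heading=90, draw]
FD 15: (-1,29) -> (-1,44) [heading=90, draw]
BK 12: (-1,44) -> (-1,32) [heading=90, draw]
Final: pos=(-1,32), heading=90, 6 segment(s) drawn
Segments drawn: 6

Answer: 6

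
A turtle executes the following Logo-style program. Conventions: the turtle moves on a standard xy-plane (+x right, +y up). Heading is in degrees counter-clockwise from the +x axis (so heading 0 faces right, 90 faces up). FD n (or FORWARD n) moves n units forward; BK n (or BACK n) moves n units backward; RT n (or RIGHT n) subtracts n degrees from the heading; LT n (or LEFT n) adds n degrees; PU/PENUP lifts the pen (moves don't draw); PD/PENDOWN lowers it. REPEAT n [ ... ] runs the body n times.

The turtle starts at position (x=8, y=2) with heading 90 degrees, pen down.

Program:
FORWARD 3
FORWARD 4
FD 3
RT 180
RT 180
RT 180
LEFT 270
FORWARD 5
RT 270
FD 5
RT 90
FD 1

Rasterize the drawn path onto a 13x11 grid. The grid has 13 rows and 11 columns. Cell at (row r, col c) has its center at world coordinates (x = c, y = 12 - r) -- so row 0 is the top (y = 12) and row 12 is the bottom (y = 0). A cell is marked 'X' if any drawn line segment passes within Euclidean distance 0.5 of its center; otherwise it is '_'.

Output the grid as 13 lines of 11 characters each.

Segment 0: (8,2) -> (8,5)
Segment 1: (8,5) -> (8,9)
Segment 2: (8,9) -> (8,12)
Segment 3: (8,12) -> (3,12)
Segment 4: (3,12) -> (3,7)
Segment 5: (3,7) -> (2,7)

Answer: ___XXXXXX__
___X____X__
___X____X__
___X____X__
___X____X__
__XX____X__
________X__
________X__
________X__
________X__
________X__
___________
___________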